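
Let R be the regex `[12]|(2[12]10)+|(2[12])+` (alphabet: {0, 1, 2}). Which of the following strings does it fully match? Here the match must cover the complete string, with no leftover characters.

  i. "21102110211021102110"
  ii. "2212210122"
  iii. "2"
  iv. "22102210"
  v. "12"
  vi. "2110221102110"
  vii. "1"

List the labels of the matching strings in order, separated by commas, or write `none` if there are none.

i → match
ii → no match
iii → match
iv → match
v → no match
vi → no match
vii → match

i, iii, iv, vii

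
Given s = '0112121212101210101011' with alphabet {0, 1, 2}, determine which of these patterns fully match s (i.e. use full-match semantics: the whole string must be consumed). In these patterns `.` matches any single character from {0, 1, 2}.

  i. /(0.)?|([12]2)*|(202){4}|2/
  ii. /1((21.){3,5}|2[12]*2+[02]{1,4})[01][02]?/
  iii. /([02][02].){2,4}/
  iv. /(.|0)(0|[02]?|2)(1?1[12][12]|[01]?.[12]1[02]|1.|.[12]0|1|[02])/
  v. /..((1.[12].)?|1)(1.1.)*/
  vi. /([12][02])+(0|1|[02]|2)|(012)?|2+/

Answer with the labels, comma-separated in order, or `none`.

v

i → no match
ii → no match — must start with '1'
iii → no match
iv → no match
v → match
vi → no match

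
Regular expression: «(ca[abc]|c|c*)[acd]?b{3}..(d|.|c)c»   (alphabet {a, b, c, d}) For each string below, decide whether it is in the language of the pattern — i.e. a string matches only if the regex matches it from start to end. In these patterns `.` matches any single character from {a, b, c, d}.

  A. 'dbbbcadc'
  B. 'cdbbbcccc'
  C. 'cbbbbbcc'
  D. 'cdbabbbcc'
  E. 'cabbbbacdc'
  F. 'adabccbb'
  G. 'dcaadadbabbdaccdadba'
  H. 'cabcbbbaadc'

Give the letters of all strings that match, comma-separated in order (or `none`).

A, B, C, E, H

A. 'dbbbcadc' → match
B. 'cdbbbcccc' → match
C. 'cbbbbbcc' → match
D. 'cdbabbbcc' → no match
E. 'cabbbbacdc' → match
F. 'adabccbb' → no match — must end with 'c'
G → no match — must end with 'c'
H. 'cabcbbbaadc' → match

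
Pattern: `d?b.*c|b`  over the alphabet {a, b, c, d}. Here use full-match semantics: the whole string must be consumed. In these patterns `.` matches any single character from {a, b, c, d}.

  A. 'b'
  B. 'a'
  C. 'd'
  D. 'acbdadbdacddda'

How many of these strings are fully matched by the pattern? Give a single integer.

1

A → match
B → no match
C → no match
D → no match
Total matched: 1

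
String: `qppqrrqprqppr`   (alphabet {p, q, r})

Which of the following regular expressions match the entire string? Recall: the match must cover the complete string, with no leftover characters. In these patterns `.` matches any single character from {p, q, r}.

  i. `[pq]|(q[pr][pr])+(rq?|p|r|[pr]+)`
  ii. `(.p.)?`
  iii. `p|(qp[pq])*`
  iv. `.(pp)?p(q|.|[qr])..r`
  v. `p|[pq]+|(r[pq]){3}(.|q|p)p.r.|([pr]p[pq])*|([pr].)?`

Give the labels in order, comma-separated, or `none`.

i → match
ii → no match
iii → no match
iv → no match
v → no match

i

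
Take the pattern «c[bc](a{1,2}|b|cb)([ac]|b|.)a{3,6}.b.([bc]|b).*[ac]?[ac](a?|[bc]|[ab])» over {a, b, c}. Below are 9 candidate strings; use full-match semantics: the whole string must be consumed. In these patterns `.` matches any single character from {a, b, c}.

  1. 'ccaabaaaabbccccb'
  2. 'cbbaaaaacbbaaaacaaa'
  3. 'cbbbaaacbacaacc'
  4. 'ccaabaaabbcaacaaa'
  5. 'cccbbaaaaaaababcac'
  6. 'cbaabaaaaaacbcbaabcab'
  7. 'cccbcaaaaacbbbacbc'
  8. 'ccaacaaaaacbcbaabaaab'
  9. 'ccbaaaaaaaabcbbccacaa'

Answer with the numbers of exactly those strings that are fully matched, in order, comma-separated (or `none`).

1 → match
2 → no match
3 → match
4 → no match
5 → match
6 → match
7 → match
8 → match
9 → match

1, 3, 5, 6, 7, 8, 9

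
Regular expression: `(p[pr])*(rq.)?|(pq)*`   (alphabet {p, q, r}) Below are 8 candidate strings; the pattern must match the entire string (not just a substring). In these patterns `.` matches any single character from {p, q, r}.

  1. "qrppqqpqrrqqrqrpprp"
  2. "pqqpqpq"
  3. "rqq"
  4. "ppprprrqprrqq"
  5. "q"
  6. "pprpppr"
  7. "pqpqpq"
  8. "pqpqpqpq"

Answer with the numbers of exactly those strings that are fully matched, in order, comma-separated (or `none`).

1 → no match
2 → no match
3 → match
4 → no match
5 → no match
6 → no match
7 → match
8 → match

3, 7, 8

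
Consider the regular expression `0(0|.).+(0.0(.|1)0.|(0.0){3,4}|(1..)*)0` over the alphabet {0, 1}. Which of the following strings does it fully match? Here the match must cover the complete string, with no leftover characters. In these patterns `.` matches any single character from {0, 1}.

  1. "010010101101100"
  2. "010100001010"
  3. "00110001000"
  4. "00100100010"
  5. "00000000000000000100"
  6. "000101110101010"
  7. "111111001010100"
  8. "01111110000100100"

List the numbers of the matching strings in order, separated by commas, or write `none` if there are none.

1 → match
2 → match
3 → match
4 → match
5 → match
6 → match
7 → no match — must start with "0"
8 → match

1, 2, 3, 4, 5, 6, 8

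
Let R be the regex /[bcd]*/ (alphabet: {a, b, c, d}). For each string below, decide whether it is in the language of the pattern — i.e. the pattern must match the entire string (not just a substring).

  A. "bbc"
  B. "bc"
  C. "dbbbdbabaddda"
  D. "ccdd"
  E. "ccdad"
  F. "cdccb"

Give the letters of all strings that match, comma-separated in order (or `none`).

A, B, D, F

A → match
B → match
C → no match
D → match
E → no match
F → match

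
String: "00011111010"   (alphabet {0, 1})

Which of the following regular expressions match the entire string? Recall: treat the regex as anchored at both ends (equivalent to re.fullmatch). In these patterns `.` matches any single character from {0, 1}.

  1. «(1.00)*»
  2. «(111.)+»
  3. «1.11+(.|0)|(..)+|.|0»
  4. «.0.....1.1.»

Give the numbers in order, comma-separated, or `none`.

1 → no match
2 → no match — must start with "111"
3 → no match
4 → match

4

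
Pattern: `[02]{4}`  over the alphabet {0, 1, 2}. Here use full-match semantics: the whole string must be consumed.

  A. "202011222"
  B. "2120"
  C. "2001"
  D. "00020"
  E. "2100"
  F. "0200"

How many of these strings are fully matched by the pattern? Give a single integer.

1

A → no match
B → no match
C → no match
D → no match
E → no match
F → match
Total matched: 1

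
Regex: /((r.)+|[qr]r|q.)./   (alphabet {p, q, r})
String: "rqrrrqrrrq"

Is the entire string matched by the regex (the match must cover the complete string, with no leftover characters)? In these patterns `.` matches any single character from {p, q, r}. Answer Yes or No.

No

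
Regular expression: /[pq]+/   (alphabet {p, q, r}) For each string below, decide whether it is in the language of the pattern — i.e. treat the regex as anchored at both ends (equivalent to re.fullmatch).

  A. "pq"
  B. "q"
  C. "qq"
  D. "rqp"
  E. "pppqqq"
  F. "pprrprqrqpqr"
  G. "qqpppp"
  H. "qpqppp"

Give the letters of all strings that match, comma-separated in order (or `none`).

A, B, C, E, G, H

A → match
B → match
C → match
D → no match
E → match
F → no match
G → match
H → match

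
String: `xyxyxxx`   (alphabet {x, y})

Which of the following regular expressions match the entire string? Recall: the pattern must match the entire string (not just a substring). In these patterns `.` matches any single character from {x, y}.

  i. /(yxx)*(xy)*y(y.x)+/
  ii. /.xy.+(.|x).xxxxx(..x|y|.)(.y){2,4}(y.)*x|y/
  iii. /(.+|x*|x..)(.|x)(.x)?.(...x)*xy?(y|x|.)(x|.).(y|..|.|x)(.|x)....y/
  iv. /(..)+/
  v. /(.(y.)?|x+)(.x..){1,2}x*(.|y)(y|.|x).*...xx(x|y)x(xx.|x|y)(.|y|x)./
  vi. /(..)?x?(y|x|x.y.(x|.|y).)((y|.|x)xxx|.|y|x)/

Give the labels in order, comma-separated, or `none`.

i → no match
ii → no match
iii → no match — must end with `y`
iv → no match
v → no match
vi → match

vi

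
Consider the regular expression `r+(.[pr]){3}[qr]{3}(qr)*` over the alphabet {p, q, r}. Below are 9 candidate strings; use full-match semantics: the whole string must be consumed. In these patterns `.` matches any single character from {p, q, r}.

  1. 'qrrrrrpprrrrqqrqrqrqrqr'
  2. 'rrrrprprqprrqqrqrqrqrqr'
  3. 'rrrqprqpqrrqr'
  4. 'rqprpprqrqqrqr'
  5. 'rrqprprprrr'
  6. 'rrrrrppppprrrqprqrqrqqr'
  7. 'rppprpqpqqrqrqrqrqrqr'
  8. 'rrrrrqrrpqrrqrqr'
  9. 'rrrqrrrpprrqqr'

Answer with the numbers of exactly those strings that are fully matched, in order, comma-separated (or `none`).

1 → no match — must start with 'r'
2 → match
3 → no match
4 → match
5. 'rrqprprprrr' → match
6 → no match
7 → no match
8 → match
9 → match

2, 4, 5, 8, 9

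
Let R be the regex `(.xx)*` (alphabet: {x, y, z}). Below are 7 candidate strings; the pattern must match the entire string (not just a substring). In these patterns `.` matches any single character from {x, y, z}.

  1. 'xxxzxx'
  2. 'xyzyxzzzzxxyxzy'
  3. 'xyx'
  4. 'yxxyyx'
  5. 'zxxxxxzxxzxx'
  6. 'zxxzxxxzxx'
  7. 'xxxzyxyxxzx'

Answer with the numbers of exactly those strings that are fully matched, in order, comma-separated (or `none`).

1 → match
2 → no match
3 → no match
4 → no match
5 → match
6 → no match
7 → no match

1, 5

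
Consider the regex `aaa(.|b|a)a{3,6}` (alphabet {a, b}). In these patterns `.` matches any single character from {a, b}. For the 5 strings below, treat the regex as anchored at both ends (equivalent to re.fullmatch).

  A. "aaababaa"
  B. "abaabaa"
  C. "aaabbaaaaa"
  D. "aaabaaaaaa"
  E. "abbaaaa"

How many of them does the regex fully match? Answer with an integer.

1

A → no match
B → no match — must start with "aaa"
C → no match
D → match
E → no match — must start with "aaa"
Total matched: 1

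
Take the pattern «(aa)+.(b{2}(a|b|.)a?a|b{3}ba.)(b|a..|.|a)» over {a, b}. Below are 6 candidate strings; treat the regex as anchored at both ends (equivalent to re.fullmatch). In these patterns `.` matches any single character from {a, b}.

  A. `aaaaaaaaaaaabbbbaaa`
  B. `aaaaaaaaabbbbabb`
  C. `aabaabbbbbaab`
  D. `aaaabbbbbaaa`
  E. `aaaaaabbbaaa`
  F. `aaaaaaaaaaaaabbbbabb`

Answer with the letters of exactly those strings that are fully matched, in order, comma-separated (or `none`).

A → match
B → match
C → no match
D. `aaaabbbbbaaa` → match
E. `aaaaaabbbaaa` → match
F → match

A, B, D, E, F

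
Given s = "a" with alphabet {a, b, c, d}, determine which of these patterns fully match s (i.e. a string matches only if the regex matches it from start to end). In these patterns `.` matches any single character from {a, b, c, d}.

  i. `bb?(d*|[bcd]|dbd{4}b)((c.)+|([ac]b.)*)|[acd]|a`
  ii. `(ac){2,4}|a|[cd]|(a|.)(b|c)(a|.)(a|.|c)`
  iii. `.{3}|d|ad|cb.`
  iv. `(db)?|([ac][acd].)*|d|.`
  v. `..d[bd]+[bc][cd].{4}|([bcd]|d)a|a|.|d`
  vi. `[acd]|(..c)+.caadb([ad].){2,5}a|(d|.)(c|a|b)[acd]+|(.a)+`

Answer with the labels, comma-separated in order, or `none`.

i → match
ii → match
iii → no match
iv → match
v → match
vi → match

i, ii, iv, v, vi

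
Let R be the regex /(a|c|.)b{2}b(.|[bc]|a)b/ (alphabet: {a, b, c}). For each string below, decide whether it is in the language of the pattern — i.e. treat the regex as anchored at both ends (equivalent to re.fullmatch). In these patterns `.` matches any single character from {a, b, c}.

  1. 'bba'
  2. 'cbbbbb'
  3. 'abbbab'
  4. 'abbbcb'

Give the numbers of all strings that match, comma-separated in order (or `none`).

1 → no match — must end with 'b'
2 → match
3 → match
4 → match

2, 3, 4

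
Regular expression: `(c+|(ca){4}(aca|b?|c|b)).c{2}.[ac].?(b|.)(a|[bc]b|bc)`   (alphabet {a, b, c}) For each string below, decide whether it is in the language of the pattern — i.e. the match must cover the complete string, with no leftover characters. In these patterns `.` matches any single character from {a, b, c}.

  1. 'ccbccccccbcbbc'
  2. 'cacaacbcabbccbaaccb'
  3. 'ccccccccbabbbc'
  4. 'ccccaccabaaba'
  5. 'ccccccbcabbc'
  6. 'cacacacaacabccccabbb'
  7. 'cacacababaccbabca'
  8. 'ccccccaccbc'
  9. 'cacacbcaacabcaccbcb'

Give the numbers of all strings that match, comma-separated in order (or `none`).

1 → no match
2 → no match
3 → match
4 → no match
5 → match
6 → match
7 → no match
8 → match
9 → no match

3, 5, 6, 8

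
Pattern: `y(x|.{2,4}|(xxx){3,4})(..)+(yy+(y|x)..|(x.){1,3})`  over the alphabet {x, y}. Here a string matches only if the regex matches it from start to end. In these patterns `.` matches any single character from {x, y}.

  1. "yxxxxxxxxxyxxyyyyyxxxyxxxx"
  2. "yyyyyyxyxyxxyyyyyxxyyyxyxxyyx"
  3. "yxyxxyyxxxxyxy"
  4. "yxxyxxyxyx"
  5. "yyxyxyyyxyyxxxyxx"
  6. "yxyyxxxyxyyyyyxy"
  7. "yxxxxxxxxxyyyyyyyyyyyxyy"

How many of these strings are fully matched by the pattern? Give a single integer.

5

1 → match
2 → no match
3 → match
4 → no match
5 → match
6 → match
7 → match
Total matched: 5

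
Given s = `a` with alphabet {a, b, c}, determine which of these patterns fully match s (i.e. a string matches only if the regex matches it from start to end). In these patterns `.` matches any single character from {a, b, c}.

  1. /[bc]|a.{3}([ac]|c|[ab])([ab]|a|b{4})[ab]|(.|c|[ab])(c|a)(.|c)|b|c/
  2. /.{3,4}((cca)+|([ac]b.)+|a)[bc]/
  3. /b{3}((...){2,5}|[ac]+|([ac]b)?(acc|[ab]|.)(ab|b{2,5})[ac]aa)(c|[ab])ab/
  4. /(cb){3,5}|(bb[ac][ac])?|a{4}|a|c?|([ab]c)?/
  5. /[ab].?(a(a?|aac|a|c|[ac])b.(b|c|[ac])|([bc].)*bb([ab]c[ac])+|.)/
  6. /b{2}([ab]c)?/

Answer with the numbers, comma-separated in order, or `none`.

4

1 → no match
2 → no match
3 → no match — must start with `b`
4 → match
5 → no match
6 → no match — must start with `b`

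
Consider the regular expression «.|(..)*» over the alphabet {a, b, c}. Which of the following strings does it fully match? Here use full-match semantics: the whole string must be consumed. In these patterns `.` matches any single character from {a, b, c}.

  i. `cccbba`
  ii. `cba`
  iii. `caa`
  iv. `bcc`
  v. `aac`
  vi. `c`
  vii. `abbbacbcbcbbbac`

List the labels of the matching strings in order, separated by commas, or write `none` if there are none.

i → match
ii → no match
iii → no match
iv → no match
v → no match
vi → match
vii → no match

i, vi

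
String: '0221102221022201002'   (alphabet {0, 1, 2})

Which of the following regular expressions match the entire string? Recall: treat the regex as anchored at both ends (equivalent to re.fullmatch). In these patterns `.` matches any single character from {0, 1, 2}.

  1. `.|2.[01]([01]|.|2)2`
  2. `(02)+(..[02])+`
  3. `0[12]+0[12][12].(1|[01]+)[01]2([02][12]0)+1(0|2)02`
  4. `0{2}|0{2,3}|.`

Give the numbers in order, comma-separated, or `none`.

3

1 → no match
2 → no match
3 → match
4 → no match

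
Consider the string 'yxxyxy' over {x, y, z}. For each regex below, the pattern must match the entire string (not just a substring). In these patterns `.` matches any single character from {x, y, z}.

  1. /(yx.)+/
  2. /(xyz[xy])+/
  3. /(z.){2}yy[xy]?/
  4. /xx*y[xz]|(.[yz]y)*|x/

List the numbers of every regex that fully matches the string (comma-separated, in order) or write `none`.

1

1 → match
2 → no match — must start with 'xyz'
3 → no match — must start with 'z'
4 → no match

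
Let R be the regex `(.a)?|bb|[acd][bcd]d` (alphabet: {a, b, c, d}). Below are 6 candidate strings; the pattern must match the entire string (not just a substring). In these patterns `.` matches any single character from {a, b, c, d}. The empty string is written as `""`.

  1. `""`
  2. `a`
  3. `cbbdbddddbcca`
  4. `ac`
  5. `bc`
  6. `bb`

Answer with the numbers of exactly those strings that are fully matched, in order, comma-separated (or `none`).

1 → match
2 → no match
3 → no match
4 → no match
5 → no match
6 → match

1, 6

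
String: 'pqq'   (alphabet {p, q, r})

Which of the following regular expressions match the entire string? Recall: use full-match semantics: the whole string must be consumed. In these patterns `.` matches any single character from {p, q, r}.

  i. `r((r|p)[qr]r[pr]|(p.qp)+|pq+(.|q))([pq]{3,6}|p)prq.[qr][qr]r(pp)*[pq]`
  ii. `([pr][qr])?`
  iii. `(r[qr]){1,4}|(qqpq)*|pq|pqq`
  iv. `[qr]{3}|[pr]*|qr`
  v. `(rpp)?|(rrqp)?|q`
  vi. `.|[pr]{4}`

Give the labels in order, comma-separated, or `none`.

iii

i → no match — must start with 'r'
ii → no match
iii → match
iv → no match
v → no match
vi → no match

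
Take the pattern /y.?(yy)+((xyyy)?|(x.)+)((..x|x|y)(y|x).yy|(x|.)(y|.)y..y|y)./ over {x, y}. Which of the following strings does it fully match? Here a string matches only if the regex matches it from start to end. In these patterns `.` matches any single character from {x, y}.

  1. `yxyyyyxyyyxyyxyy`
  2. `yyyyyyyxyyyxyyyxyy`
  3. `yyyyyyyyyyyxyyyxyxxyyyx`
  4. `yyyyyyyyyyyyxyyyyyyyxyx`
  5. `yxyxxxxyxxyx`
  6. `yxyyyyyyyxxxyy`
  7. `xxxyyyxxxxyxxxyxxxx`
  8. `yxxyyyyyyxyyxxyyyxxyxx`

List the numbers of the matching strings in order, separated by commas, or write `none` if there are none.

2, 3, 4

1 → no match
2 → match
3 → match
4 → match
5 → no match
6 → no match
7 → no match — must start with `y`
8 → no match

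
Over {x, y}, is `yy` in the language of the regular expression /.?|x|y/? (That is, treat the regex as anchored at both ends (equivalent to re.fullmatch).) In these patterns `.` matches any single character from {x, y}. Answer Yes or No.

No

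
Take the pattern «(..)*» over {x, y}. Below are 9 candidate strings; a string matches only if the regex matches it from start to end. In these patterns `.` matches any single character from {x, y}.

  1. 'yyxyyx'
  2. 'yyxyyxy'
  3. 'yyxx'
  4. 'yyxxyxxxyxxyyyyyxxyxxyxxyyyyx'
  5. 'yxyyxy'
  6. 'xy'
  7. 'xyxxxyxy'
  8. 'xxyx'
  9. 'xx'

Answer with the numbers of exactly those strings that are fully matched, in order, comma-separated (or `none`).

1. 'yyxyyx' → match
2. 'yyxyyxy' → no match
3. 'yyxx' → match
4 → no match
5. 'yxyyxy' → match
6. 'xy' → match
7. 'xyxxxyxy' → match
8. 'xxyx' → match
9. 'xx' → match

1, 3, 5, 6, 7, 8, 9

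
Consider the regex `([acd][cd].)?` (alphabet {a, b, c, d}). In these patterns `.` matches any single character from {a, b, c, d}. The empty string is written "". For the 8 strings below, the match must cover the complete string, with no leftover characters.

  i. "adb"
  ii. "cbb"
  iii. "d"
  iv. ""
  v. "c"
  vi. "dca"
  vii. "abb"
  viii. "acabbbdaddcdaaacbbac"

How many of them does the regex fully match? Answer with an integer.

i → match
ii → no match
iii → no match
iv → match
v → no match
vi → match
vii → no match
viii → no match
Total matched: 3

3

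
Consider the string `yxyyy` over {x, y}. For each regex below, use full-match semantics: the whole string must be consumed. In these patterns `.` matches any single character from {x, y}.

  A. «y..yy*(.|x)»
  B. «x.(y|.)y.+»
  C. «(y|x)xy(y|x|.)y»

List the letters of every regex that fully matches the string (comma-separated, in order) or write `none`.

A → match
B → no match — must start with `x`
C → match

A, C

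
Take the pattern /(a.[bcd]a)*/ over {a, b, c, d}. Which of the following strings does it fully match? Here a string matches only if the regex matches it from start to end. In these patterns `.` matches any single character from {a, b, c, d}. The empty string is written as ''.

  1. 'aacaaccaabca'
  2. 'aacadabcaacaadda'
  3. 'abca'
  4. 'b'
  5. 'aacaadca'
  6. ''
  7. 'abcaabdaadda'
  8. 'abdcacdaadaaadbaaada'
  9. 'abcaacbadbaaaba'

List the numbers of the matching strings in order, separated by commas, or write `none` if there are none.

1 → match
2 → no match
3 → match
4 → no match
5 → match
6 → match
7 → match
8 → no match
9 → no match

1, 3, 5, 6, 7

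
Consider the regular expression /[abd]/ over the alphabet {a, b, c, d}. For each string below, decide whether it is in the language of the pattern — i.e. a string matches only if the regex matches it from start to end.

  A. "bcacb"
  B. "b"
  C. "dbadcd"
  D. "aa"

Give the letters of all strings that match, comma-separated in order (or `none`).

A → no match
B → match
C → no match
D → no match

B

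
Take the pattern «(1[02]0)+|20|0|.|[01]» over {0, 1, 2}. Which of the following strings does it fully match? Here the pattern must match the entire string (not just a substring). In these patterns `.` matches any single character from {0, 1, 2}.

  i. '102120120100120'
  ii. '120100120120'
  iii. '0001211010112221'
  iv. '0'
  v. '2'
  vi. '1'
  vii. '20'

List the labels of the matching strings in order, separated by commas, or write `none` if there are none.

ii, iv, v, vi, vii

i → no match
ii → match
iii → no match
iv → match
v → match
vi → match
vii → match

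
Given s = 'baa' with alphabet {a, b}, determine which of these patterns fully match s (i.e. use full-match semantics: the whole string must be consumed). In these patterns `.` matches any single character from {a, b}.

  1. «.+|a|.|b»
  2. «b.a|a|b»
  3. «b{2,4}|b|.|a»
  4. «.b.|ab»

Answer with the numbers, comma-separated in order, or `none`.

1 → match
2 → match
3 → no match
4 → no match

1, 2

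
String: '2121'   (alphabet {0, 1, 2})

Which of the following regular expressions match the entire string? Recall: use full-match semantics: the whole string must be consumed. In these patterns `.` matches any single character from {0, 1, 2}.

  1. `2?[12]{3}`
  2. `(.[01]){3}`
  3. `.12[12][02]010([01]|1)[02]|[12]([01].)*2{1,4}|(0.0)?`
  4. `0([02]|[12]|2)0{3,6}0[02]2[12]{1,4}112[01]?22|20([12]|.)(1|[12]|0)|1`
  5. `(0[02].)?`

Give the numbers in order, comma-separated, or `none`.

1

1 → match
2 → no match
3 → no match
4 → no match
5 → no match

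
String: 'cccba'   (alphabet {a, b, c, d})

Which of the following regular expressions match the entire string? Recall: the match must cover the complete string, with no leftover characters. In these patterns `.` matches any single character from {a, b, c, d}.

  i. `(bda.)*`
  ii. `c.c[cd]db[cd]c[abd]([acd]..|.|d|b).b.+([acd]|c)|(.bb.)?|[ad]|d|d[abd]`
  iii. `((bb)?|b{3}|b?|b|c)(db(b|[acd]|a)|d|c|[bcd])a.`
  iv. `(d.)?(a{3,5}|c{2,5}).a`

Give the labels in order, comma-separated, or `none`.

iv

i → no match
ii → no match
iii → no match
iv → match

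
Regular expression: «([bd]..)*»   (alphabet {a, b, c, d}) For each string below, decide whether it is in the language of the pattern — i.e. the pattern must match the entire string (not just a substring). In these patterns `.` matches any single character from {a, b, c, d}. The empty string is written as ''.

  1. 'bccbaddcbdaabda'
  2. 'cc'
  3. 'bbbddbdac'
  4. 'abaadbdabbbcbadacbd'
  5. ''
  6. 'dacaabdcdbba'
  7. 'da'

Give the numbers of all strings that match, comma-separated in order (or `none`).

1, 3, 5

1 → match
2 → no match
3 → match
4 → no match
5 → match
6 → no match
7 → no match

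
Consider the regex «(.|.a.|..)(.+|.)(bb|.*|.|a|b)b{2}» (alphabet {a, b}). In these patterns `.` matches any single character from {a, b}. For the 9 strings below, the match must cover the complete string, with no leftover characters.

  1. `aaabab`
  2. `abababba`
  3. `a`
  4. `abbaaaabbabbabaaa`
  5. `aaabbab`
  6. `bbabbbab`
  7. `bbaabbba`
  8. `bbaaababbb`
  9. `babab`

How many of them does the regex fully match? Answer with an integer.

1

1. `aaabab` → no match
2. `abababba` → no match — must end with `b`
3. `a` → no match — must end with `b`
4 → no match — must end with `b`
5. `aaabbab` → no match
6. `bbabbbab` → no match
7. `bbaabbba` → no match — must end with `b`
8. `bbaaababbb` → match
9. `babab` → no match
Total matched: 1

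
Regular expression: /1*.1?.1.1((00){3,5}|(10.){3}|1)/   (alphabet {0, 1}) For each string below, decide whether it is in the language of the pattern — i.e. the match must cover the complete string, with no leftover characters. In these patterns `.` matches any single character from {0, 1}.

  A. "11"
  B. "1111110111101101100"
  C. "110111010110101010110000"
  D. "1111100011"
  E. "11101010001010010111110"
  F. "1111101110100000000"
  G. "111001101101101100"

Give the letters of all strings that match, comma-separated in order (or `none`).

B, F

A → no match
B → match
C → no match
D → no match
E → no match
F → match
G → no match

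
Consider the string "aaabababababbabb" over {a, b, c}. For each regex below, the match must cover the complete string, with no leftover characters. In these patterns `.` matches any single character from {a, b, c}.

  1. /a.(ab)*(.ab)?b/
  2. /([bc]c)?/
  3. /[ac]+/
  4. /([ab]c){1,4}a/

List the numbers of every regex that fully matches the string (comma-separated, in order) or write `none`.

1 → match
2 → no match
3 → no match
4 → no match — must end with "ca"

1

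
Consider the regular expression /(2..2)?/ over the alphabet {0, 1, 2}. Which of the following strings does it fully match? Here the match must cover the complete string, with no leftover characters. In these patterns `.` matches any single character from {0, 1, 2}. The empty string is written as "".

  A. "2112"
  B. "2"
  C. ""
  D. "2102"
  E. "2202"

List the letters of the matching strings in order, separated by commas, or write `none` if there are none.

A → match
B → no match
C → match
D → match
E → match

A, C, D, E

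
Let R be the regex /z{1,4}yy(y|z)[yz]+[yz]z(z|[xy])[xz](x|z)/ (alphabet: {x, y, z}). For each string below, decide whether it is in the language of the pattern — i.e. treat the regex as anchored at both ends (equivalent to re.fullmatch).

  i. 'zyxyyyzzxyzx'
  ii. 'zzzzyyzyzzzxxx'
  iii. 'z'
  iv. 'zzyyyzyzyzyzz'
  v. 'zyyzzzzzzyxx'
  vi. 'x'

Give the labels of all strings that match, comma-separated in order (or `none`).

ii, iv, v

i. 'zyxyyyzzxyzx' → no match
ii → match
iii. 'z' → no match
iv → match
v. 'zyyzzzzzzyxx' → match
vi. 'x' → no match — must start with 'z'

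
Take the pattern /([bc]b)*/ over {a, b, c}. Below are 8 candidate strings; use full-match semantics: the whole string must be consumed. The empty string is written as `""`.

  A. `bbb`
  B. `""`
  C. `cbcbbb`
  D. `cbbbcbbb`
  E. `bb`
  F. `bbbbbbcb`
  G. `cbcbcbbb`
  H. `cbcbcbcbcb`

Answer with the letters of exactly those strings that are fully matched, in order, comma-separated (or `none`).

A → no match
B → match
C → match
D → match
E → match
F → match
G → match
H → match

B, C, D, E, F, G, H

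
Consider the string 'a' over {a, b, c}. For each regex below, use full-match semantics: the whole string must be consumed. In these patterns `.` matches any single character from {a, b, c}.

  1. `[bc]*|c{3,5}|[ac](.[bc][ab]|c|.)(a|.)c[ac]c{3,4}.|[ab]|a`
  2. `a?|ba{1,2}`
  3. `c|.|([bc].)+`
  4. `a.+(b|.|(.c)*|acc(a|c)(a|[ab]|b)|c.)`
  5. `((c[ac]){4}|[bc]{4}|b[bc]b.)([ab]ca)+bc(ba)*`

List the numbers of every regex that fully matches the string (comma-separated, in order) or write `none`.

1, 2, 3

1 → match
2 → match
3 → match
4 → no match
5 → no match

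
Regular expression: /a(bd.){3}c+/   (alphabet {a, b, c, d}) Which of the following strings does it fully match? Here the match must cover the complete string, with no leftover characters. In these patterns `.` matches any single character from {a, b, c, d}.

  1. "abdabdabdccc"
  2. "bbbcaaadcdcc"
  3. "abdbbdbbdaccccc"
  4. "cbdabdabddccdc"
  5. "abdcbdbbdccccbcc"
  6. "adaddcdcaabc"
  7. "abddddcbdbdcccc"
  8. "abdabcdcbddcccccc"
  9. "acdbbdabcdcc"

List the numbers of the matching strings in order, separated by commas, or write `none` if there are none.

1, 3

1. "abdabdabdccc" → match
2. "bbbcaaadcdcc" → no match — must start with "abd"
3 → match
4 → no match — must start with "abd"
5 → no match
6. "adaddcdcaabc" → no match — must start with "abd"
7 → no match
8 → no match
9. "acdbbdabcdcc" → no match — must start with "abd"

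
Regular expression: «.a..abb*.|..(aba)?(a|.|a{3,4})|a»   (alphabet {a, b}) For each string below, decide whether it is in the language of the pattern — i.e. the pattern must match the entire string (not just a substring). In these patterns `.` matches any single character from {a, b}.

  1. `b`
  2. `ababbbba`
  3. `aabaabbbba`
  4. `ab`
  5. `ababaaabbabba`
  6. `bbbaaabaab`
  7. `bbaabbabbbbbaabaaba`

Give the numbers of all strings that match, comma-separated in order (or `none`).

1. `b` → no match
2. `ababbbba` → no match
3. `aabaabbbba` → match
4. `ab` → no match
5 → no match
6. `bbbaaabaab` → no match
7 → no match

3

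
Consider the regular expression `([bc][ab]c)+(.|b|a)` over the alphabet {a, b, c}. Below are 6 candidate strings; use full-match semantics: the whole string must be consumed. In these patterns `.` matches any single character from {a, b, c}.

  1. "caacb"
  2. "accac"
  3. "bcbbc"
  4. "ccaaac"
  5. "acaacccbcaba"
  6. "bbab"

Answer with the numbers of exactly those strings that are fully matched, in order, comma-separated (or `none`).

none

1 → no match
2 → no match
3 → no match
4 → no match
5 → no match
6 → no match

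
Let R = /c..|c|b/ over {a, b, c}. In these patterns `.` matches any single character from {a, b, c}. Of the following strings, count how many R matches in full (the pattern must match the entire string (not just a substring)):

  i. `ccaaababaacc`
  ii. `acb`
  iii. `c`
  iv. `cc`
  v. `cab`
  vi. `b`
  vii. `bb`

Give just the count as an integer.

3

i. `ccaaababaacc` → no match
ii. `acb` → no match
iii. `c` → match
iv. `cc` → no match
v. `cab` → match
vi. `b` → match
vii. `bb` → no match
Total matched: 3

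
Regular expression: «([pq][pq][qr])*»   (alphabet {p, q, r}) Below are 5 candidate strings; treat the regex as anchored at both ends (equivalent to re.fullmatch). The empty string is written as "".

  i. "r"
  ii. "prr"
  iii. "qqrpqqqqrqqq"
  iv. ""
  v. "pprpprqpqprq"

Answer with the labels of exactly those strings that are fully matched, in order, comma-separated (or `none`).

i → no match
ii → no match
iii → match
iv → match
v → no match

iii, iv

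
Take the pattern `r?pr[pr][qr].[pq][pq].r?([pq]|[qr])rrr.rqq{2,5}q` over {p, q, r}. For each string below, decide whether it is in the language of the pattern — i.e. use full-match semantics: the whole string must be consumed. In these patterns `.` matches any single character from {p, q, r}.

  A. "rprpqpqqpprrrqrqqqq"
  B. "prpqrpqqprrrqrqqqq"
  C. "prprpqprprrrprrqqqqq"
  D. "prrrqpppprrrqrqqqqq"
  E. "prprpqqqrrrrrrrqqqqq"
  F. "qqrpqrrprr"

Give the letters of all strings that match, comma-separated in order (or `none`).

A, B, D, E

A → match
B → match
C → no match
D → match
E → match
F. "qqrpqrrprr" → no match — must end with "qq"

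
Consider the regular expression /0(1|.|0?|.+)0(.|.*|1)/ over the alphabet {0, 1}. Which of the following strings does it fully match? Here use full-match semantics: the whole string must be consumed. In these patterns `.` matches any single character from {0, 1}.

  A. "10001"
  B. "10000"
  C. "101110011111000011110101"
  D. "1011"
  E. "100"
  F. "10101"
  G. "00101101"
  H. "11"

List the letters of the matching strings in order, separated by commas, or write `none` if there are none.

A. "10001" → no match — must start with "0"
B. "10000" → no match — must start with "0"
C → no match — must start with "0"
D. "1011" → no match — must start with "0"
E. "100" → no match — must start with "0"
F. "10101" → no match — must start with "0"
G. "00101101" → match
H. "11" → no match — must start with "0"

G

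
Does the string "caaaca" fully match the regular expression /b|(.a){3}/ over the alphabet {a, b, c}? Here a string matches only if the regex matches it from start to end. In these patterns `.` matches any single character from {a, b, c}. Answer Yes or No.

Yes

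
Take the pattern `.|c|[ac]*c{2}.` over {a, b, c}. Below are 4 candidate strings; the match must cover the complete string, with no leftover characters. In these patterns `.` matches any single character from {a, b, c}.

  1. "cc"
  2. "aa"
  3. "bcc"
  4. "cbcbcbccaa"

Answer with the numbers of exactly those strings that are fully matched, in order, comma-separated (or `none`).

none

1 → no match
2 → no match
3 → no match
4 → no match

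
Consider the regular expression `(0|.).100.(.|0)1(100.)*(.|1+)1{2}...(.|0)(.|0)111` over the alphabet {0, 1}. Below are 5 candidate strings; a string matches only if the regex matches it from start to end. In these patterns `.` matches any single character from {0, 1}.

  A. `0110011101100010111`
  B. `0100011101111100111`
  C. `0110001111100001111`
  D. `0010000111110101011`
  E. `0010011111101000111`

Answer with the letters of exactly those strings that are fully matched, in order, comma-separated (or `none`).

A → match
B → no match
C → match
D → no match — must end with `111`
E → match

A, C, E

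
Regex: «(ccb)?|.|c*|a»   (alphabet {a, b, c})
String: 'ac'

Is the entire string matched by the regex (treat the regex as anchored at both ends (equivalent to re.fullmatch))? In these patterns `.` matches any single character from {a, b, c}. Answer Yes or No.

No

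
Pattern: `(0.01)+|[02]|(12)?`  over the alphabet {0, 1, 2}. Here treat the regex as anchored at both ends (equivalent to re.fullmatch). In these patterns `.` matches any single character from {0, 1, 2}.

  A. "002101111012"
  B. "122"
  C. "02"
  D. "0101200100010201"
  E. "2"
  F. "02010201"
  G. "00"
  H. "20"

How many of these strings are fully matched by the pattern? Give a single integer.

2

A → no match
B → no match
C → no match
D → no match
E → match
F → match
G → no match
H → no match
Total matched: 2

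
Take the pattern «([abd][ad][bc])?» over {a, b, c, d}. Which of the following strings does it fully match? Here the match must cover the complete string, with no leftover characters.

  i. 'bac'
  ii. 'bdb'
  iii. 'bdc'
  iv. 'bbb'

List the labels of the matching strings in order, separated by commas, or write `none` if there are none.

i → match
ii → match
iii → match
iv → no match

i, ii, iii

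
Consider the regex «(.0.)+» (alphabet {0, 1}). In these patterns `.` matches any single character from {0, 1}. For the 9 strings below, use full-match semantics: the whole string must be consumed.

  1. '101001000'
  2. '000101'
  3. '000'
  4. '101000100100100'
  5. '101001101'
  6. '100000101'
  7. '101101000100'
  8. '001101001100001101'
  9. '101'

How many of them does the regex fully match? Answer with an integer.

9

1 → match
2 → match
3 → match
4 → match
5 → match
6 → match
7 → match
8 → match
9 → match
Total matched: 9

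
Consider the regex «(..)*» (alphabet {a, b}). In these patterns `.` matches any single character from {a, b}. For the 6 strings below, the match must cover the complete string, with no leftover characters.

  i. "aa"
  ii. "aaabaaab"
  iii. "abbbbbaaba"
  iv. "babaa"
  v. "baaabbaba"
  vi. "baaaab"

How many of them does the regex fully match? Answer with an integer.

4

i. "aa" → match
ii. "aaabaaab" → match
iii. "abbbbbaaba" → match
iv. "babaa" → no match
v. "baaabbaba" → no match
vi. "baaaab" → match
Total matched: 4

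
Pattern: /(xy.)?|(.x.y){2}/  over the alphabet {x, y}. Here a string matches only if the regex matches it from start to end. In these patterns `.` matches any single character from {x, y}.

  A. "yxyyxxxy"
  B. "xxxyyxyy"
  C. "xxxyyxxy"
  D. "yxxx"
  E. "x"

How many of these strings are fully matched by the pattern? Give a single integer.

A → match
B → match
C → match
D → no match
E → no match
Total matched: 3

3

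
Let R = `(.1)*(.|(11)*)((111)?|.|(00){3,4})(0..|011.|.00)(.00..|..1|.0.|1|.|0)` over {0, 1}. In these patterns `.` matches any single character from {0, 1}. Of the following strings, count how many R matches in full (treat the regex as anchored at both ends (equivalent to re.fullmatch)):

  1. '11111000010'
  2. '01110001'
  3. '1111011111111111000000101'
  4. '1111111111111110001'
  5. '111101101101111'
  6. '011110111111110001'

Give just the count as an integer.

1 → no match
2 → match
3 → no match
4 → match
5 → no match
6 → no match
Total matched: 2

2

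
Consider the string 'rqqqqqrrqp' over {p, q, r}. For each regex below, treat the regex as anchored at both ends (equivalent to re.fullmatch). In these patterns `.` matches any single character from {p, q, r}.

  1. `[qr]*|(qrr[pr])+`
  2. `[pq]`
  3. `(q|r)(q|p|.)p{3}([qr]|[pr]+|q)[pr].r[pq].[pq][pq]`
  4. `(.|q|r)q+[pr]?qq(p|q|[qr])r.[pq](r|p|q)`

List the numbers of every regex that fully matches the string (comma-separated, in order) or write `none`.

4

1 → no match
2 → no match
3 → no match
4 → match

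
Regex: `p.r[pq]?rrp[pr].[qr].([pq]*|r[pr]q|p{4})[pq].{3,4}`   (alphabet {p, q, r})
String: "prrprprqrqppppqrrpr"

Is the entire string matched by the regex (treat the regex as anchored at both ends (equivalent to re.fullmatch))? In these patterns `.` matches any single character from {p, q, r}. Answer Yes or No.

No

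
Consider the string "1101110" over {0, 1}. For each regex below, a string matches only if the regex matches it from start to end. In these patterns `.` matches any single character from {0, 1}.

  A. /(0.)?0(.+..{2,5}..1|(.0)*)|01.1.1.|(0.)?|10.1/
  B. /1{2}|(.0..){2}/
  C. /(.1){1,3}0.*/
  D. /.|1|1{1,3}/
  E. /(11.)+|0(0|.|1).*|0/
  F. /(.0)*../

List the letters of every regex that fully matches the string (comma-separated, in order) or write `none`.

A → no match
B → no match
C → match
D → no match
E → no match
F → no match

C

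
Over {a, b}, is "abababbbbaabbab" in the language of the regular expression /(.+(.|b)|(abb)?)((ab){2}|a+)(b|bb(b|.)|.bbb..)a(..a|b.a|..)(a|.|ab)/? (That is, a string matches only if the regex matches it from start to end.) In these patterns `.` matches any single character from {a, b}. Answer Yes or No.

Yes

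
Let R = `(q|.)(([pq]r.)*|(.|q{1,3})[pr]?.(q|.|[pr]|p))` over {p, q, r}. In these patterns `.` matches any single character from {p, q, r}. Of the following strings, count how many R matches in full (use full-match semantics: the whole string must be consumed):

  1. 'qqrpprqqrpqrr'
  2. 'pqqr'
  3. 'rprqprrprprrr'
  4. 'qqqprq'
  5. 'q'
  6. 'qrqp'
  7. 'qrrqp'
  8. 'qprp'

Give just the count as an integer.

1 → match
2 → match
3 → no match
4 → match
5 → match
6 → match
7 → match
8 → match
Total matched: 7

7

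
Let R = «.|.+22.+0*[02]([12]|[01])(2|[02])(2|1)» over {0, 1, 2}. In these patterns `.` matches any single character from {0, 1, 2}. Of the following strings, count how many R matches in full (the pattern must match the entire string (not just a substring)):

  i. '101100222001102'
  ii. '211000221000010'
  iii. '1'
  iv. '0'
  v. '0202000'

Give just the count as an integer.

2

i → no match
ii → no match
iii → match
iv → match
v → no match
Total matched: 2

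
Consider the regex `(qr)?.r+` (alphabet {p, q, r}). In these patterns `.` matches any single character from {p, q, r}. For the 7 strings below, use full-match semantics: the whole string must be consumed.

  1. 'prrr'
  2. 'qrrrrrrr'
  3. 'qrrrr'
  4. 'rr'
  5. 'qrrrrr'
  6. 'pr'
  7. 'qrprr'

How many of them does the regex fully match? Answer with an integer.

7

1 → match
2 → match
3 → match
4 → match
5 → match
6 → match
7 → match
Total matched: 7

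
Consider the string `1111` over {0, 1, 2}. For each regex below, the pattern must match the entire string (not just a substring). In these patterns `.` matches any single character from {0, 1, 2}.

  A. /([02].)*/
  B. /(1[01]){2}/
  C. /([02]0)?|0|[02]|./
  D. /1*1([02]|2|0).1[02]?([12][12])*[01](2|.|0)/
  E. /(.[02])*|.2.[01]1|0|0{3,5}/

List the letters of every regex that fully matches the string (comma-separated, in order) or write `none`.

A → no match
B → match
C → no match
D → no match
E → no match

B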